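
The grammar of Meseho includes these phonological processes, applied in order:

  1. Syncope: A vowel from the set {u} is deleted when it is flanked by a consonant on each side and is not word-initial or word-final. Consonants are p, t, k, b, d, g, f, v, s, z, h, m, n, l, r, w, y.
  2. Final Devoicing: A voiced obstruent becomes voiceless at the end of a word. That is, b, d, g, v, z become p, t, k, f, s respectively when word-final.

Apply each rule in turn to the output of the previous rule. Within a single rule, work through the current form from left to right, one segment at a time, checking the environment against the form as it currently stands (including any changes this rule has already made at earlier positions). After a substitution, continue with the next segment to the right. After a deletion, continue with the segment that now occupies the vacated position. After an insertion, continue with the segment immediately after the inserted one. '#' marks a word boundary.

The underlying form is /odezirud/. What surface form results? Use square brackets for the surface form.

1 Syncope: [odezirud] → [odezird]
2 Final Devoicing: [odezird] → [odezirt]

[odezirt]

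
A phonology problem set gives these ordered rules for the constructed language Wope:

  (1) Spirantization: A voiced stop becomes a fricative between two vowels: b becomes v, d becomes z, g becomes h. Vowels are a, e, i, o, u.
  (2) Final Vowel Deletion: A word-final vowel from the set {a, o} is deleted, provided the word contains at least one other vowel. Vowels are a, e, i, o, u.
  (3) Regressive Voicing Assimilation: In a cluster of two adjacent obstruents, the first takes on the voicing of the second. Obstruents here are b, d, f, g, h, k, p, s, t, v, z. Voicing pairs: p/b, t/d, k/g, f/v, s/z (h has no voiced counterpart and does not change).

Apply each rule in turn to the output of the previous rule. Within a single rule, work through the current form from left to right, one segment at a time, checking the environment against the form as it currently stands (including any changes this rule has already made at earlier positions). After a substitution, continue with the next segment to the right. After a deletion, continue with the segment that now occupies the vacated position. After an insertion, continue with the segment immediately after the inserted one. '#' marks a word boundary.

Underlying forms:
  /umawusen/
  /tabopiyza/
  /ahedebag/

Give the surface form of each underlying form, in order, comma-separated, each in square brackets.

[umawusen], [tavopiyz], [ahezevag]

/umawusen/:
  (1) Spirantization: no change — [umawusen]
  (2) Final Vowel Deletion: no change — [umawusen]
  (3) Regressive Voicing Assimilation: no change — [umawusen]
/tabopiyza/:
  (1) Spirantization: [tabopiyza] → [tavopiyza]
  (2) Final Vowel Deletion: [tavopiyza] → [tavopiyz]
  (3) Regressive Voicing Assimilation: no change — [tavopiyz]
/ahedebag/:
  (1) Spirantization: [ahedebag] → [ahezevag]
  (2) Final Vowel Deletion: no change — [ahezevag]
  (3) Regressive Voicing Assimilation: no change — [ahezevag]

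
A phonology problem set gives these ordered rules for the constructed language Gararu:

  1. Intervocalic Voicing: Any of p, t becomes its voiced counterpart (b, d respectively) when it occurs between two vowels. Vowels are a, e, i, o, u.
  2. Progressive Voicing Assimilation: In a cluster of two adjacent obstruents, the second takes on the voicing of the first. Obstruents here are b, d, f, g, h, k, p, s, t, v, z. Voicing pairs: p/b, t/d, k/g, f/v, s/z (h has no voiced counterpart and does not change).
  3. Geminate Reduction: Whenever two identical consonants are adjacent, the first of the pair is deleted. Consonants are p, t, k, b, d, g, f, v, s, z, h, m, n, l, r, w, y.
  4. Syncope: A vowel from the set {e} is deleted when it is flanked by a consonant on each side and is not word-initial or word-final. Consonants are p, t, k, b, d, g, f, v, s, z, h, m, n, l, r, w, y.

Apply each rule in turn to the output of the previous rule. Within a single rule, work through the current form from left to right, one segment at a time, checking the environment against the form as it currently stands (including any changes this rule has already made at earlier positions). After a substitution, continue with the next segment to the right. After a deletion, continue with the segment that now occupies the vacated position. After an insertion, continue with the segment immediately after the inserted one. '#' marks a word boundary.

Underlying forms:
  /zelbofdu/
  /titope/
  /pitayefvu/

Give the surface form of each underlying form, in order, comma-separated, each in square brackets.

[zlboftu], [tidobe], [pidayfu]

/zelbofdu/:
  1 Intervocalic Voicing: no change — [zelbofdu]
  2 Progressive Voicing Assimilation: [zelbofdu] → [zelboftu]
  3 Geminate Reduction: no change — [zelboftu]
  4 Syncope: [zelboftu] → [zlboftu]
/titope/:
  1 Intervocalic Voicing: [titope] → [tidobe]
  2 Progressive Voicing Assimilation: no change — [tidobe]
  3 Geminate Reduction: no change — [tidobe]
  4 Syncope: no change — [tidobe]
/pitayefvu/:
  1 Intervocalic Voicing: [pitayefvu] → [pidayefvu]
  2 Progressive Voicing Assimilation: [pidayefvu] → [pidayeffu]
  3 Geminate Reduction: [pidayeffu] → [pidayefu]
  4 Syncope: [pidayefu] → [pidayfu]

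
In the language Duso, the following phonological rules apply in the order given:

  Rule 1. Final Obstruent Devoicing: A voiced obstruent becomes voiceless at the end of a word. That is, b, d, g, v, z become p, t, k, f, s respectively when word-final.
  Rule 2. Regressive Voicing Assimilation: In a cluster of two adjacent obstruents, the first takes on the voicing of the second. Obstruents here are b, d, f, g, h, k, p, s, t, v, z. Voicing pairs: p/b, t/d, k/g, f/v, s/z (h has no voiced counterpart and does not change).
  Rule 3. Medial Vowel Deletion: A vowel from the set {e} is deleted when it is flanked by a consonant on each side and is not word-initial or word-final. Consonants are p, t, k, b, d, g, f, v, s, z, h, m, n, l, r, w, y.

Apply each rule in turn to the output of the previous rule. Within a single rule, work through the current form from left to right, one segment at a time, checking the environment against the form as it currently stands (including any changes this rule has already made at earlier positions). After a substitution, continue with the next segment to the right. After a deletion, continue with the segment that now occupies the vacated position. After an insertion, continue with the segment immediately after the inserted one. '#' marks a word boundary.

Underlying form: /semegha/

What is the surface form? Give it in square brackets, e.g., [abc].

[smkha]

Rule 1 Final Obstruent Devoicing: no change — [semegha]
Rule 2 Regressive Voicing Assimilation: [semegha] → [semekha]
Rule 3 Medial Vowel Deletion: [semekha] → [smkha]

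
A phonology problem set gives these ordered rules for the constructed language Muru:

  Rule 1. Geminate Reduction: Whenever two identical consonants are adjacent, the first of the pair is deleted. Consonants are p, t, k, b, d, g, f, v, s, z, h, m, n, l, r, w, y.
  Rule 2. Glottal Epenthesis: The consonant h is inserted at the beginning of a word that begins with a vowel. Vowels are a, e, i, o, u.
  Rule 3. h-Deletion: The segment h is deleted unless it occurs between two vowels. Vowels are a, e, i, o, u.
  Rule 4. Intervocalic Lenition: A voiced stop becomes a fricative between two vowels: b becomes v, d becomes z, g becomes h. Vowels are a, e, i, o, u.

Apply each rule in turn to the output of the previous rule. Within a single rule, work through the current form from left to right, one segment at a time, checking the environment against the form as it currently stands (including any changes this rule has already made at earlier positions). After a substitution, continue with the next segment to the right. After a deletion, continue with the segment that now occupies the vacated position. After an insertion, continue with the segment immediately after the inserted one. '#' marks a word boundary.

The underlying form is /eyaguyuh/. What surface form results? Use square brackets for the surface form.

Rule 1 Geminate Reduction: no change — [eyaguyuh]
Rule 2 Glottal Epenthesis: [eyaguyuh] → [heyaguyuh]
Rule 3 h-Deletion: [heyaguyuh] → [eyaguyu]
Rule 4 Intervocalic Lenition: [eyaguyu] → [eyahuyu]

[eyahuyu]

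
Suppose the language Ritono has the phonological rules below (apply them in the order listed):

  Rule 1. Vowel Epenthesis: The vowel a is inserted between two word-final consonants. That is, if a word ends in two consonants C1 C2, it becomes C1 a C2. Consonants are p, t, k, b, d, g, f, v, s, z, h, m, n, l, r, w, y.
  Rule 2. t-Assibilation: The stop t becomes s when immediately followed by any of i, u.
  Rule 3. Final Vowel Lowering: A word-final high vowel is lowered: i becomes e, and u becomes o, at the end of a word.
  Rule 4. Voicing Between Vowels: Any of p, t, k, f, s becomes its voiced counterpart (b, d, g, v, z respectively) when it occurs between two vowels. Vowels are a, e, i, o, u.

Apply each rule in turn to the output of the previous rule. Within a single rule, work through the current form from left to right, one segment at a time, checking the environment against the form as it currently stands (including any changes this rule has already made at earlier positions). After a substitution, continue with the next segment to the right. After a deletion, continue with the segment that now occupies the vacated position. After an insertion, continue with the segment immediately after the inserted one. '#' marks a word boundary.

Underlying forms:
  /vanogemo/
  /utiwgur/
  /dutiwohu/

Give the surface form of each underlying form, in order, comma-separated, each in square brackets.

[vanogemo], [uziwgur], [duziwoho]

/vanogemo/:
  Rule 1 Vowel Epenthesis: no change — [vanogemo]
  Rule 2 t-Assibilation: no change — [vanogemo]
  Rule 3 Final Vowel Lowering: no change — [vanogemo]
  Rule 4 Voicing Between Vowels: no change — [vanogemo]
/utiwgur/:
  Rule 1 Vowel Epenthesis: no change — [utiwgur]
  Rule 2 t-Assibilation: [utiwgur] → [usiwgur]
  Rule 3 Final Vowel Lowering: no change — [usiwgur]
  Rule 4 Voicing Between Vowels: [usiwgur] → [uziwgur]
/dutiwohu/:
  Rule 1 Vowel Epenthesis: no change — [dutiwohu]
  Rule 2 t-Assibilation: [dutiwohu] → [dusiwohu]
  Rule 3 Final Vowel Lowering: [dusiwohu] → [dusiwoho]
  Rule 4 Voicing Between Vowels: [dusiwoho] → [duziwoho]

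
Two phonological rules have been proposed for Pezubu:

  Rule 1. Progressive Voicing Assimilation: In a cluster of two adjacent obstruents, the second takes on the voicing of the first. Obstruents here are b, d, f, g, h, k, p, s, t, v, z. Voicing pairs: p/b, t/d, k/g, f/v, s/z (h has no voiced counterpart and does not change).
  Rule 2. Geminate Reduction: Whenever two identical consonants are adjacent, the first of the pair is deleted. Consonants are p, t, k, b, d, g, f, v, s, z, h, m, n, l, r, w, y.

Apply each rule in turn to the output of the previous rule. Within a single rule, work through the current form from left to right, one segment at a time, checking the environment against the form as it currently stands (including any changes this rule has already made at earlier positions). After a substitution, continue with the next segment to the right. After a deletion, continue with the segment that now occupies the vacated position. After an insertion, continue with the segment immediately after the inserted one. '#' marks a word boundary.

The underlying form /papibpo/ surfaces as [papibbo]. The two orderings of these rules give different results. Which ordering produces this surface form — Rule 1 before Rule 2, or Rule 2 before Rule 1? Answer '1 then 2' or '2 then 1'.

Order 1 then 2:
  1 Progressive Voicing Assimilation: [papibpo] → [papibbo]
  2 Geminate Reduction: [papibbo] → [papibo]
  result: [papibo]
Order 2 then 1:
  2 Geminate Reduction: no change — [papibpo]
  1 Progressive Voicing Assimilation: [papibpo] → [papibbo]
  result: [papibbo]

2 then 1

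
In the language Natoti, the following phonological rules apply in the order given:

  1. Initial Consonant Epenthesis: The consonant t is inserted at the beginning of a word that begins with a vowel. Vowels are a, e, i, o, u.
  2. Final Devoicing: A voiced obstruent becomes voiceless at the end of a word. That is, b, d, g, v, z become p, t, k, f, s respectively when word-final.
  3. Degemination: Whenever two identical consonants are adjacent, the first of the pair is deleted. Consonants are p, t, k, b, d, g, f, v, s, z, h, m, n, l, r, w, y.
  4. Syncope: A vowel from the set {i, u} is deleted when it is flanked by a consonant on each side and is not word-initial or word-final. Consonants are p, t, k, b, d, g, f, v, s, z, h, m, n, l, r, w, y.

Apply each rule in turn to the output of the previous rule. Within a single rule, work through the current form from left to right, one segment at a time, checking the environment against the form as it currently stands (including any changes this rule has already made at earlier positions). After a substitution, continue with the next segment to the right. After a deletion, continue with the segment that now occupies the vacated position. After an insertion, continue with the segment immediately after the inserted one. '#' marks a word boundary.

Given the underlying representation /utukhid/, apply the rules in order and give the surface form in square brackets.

1 Initial Consonant Epenthesis: [utukhid] → [tutukhid]
2 Final Devoicing: [tutukhid] → [tutukhit]
3 Degemination: no change — [tutukhit]
4 Syncope: [tutukhit] → [ttkht]

[ttkht]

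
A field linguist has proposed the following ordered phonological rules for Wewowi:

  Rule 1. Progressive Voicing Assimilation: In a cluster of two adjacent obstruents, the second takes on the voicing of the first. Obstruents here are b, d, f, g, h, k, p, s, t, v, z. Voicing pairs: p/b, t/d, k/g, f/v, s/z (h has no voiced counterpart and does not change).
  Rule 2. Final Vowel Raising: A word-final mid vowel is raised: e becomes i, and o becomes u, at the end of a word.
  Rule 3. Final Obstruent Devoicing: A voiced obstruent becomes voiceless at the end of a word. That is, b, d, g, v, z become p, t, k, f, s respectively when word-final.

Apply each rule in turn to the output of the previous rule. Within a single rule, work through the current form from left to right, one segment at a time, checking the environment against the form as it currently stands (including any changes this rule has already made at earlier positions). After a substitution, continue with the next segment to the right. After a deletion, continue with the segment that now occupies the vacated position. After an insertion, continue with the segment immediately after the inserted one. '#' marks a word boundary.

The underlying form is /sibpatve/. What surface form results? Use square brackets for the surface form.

Rule 1 Progressive Voicing Assimilation: [sibpatve] → [sibbatfe]
Rule 2 Final Vowel Raising: [sibbatfe] → [sibbatfi]
Rule 3 Final Obstruent Devoicing: no change — [sibbatfi]

[sibbatfi]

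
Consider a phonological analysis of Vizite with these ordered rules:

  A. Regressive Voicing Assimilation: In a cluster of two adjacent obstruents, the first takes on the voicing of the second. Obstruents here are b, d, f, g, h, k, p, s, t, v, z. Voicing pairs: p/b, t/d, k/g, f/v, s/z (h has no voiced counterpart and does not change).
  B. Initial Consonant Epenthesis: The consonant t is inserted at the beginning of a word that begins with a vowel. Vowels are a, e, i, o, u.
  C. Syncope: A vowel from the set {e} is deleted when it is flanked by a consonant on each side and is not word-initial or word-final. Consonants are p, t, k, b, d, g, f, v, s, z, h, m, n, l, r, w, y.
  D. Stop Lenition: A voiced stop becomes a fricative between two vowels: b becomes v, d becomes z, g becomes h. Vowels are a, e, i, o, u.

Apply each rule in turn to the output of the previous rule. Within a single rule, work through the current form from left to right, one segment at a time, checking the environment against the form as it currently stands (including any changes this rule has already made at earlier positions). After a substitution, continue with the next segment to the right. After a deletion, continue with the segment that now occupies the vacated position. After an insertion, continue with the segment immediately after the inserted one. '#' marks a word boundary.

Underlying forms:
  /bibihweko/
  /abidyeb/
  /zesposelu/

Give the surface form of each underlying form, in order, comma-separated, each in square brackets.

/bibihweko/:
  A Regressive Voicing Assimilation: no change — [bibihweko]
  B Initial Consonant Epenthesis: no change — [bibihweko]
  C Syncope: [bibihweko] → [bibihwko]
  D Stop Lenition: [bibihwko] → [bivihwko]
/abidyeb/:
  A Regressive Voicing Assimilation: no change — [abidyeb]
  B Initial Consonant Epenthesis: [abidyeb] → [tabidyeb]
  C Syncope: [tabidyeb] → [tabidyb]
  D Stop Lenition: [tabidyb] → [tavidyb]
/zesposelu/:
  A Regressive Voicing Assimilation: no change — [zesposelu]
  B Initial Consonant Epenthesis: no change — [zesposelu]
  C Syncope: [zesposelu] → [zsposlu]
  D Stop Lenition: no change — [zsposlu]

[bivihwko], [tavidyb], [zsposlu]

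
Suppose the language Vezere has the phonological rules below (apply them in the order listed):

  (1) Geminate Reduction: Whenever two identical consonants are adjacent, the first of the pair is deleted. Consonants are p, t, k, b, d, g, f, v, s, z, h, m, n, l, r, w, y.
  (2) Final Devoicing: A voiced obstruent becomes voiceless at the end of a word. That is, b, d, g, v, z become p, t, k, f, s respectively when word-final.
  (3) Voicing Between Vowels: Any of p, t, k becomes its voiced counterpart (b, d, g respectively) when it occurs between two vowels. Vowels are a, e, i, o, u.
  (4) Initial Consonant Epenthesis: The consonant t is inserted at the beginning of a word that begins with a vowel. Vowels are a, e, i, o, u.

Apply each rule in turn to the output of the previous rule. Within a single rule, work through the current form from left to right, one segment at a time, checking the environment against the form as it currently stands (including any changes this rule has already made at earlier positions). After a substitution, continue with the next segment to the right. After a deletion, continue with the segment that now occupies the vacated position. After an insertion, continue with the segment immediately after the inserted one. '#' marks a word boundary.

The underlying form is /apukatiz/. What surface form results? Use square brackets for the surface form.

[tabugadis]

(1) Geminate Reduction: no change — [apukatiz]
(2) Final Devoicing: [apukatiz] → [apukatis]
(3) Voicing Between Vowels: [apukatis] → [abugadis]
(4) Initial Consonant Epenthesis: [abugadis] → [tabugadis]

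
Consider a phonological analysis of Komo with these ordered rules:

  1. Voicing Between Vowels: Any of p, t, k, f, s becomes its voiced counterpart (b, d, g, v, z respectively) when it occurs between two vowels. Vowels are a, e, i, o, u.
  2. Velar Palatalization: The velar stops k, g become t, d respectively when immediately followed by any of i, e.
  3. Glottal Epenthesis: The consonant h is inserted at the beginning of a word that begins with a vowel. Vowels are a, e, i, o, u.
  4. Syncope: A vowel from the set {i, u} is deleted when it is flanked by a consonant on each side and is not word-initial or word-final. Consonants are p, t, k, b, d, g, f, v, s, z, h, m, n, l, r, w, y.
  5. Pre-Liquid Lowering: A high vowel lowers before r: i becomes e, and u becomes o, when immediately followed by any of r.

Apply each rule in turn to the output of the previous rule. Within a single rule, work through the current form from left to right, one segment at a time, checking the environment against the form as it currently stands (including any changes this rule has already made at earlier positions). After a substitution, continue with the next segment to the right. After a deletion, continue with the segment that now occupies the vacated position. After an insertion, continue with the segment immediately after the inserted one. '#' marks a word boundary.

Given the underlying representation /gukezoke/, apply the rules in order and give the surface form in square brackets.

[gdezode]

1 Voicing Between Vowels: [gukezoke] → [gugezoge]
2 Velar Palatalization: [gugezoge] → [gudezode]
3 Glottal Epenthesis: no change — [gudezode]
4 Syncope: [gudezode] → [gdezode]
5 Pre-Liquid Lowering: no change — [gdezode]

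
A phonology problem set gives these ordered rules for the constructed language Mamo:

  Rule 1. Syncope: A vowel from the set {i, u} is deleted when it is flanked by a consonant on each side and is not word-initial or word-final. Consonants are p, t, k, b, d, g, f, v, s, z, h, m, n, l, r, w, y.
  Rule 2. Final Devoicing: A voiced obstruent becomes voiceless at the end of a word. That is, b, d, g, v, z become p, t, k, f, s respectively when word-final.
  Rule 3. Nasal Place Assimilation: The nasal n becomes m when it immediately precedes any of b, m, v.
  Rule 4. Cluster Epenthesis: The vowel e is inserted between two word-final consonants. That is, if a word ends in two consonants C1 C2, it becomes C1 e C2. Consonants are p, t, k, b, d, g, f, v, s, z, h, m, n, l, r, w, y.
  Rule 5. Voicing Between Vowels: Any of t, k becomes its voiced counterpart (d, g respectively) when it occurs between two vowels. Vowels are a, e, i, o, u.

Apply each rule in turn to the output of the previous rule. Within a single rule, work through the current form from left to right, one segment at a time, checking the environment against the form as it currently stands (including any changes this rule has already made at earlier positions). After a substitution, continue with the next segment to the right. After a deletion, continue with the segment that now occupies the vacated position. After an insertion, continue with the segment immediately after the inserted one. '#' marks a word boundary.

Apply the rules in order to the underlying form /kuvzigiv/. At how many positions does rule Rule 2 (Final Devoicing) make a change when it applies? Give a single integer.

Rule 1 Syncope: [kuvzigiv] → [kvzgv]
Rule 2 Final Devoicing: [kvzgv] → [kvzgf]
Rule 3 Nasal Place Assimilation: no change — [kvzgf]
Rule 4 Cluster Epenthesis: [kvzgf] → [kvzgef]
Rule 5 Voicing Between Vowels: no change — [kvzgef]
Rule Rule 2 changed 1 position(s).

1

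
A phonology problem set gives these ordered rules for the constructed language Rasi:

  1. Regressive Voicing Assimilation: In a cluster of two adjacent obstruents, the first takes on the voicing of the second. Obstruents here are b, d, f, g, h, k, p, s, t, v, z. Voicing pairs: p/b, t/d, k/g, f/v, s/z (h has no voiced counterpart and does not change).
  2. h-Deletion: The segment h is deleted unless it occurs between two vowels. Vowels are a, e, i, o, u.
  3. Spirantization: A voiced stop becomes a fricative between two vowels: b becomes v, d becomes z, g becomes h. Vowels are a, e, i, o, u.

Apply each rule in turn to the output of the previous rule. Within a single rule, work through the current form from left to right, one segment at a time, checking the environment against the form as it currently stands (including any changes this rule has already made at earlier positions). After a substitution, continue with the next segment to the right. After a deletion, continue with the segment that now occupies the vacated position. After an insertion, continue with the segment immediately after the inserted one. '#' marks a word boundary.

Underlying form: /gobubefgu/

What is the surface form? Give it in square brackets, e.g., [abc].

[govuvevgu]

1 Regressive Voicing Assimilation: [gobubefgu] → [gobubevgu]
2 h-Deletion: no change — [gobubevgu]
3 Spirantization: [gobubevgu] → [govuvevgu]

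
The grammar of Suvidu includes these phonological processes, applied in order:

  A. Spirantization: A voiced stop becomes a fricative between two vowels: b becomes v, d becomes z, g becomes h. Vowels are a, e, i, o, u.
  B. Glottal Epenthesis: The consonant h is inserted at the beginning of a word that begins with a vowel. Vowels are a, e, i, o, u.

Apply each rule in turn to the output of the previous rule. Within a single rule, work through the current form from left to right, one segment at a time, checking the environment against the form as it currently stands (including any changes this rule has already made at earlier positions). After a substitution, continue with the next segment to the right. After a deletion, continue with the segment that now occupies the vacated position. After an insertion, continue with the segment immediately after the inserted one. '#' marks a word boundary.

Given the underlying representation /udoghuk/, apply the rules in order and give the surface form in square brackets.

A Spirantization: [udoghuk] → [uzoghuk]
B Glottal Epenthesis: [uzoghuk] → [huzoghuk]

[huzoghuk]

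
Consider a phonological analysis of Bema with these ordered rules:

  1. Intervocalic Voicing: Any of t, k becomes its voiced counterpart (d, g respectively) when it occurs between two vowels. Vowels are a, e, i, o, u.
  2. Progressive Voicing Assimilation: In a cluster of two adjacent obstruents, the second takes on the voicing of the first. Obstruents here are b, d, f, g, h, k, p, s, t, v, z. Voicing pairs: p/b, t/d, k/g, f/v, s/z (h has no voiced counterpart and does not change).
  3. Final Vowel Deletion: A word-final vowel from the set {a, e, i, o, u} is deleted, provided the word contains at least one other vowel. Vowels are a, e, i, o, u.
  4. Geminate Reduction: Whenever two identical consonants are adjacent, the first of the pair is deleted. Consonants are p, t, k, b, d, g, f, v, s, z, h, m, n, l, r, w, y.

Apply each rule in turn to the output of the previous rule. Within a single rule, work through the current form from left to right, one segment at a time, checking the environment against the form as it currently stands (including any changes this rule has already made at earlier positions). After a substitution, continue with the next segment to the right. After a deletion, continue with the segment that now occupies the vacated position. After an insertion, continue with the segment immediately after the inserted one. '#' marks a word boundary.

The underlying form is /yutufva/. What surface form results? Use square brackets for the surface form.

[yuduf]

1 Intervocalic Voicing: [yutufva] → [yudufva]
2 Progressive Voicing Assimilation: [yudufva] → [yuduffa]
3 Final Vowel Deletion: [yuduffa] → [yuduff]
4 Geminate Reduction: [yuduff] → [yuduf]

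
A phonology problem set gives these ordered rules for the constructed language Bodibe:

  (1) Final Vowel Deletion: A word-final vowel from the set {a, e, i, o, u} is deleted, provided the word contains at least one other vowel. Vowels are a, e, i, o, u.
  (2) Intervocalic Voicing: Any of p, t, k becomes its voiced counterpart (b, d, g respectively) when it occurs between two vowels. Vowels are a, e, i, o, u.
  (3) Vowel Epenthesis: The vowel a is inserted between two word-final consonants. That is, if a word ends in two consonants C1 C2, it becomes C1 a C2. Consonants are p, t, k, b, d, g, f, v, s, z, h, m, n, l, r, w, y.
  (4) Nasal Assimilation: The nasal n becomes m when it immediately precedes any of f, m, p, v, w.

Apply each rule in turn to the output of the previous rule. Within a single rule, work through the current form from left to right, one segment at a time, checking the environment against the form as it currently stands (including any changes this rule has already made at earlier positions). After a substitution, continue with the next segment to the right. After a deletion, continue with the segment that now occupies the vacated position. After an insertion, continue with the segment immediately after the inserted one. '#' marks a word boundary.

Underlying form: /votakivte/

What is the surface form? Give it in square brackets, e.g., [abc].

[vodagivat]

(1) Final Vowel Deletion: [votakivte] → [votakivt]
(2) Intervocalic Voicing: [votakivt] → [vodagivt]
(3) Vowel Epenthesis: [vodagivt] → [vodagivat]
(4) Nasal Assimilation: no change — [vodagivat]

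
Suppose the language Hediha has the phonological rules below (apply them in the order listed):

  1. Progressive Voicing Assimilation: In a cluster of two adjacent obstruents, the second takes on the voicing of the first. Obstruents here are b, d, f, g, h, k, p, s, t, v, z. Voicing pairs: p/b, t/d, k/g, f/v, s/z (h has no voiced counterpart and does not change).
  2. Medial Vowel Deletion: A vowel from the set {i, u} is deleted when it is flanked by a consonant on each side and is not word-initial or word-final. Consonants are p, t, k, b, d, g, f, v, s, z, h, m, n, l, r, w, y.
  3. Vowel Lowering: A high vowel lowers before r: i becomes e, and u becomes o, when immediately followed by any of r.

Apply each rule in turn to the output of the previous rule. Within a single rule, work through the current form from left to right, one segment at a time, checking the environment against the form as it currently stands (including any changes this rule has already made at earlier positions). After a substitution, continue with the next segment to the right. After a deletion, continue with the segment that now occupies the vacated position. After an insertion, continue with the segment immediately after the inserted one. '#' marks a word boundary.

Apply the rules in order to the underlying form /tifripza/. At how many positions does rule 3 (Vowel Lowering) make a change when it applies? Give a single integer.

0

1 Progressive Voicing Assimilation: [tifripza] → [tifripsa]
2 Medial Vowel Deletion: [tifripsa] → [tfrpsa]
3 Vowel Lowering: no change — [tfrpsa]
Rule 3 changed 0 position(s).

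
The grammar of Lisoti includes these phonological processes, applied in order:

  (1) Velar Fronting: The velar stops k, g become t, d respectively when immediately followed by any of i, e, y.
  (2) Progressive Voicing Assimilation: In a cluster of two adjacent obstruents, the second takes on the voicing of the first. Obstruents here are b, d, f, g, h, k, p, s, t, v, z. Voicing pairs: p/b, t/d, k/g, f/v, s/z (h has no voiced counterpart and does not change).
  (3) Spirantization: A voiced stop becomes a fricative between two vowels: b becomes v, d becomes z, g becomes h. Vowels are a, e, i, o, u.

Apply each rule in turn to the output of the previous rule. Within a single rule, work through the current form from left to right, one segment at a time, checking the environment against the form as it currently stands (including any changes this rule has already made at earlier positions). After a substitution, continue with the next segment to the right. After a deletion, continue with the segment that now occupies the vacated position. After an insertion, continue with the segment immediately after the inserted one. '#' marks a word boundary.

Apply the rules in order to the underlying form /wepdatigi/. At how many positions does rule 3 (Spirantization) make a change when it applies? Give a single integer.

(1) Velar Fronting: [wepdatigi] → [wepdatidi]
(2) Progressive Voicing Assimilation: [wepdatidi] → [weptatidi]
(3) Spirantization: [weptatidi] → [weptatizi]
Rule 3 changed 1 position(s).

1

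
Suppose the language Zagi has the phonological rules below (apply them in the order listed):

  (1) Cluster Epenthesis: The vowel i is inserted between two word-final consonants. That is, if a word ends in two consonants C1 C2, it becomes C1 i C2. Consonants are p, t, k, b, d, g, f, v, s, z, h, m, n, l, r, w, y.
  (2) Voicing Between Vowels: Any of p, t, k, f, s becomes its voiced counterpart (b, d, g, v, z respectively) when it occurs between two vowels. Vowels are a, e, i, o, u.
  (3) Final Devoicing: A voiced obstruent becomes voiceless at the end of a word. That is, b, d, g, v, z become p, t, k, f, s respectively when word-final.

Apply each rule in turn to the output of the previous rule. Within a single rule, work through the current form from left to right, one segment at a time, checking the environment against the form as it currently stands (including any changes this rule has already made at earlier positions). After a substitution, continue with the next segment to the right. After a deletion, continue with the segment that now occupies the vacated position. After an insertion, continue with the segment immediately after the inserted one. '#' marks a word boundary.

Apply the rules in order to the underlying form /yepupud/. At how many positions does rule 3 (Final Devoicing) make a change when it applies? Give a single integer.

1

(1) Cluster Epenthesis: no change — [yepupud]
(2) Voicing Between Vowels: [yepupud] → [yebubud]
(3) Final Devoicing: [yebubud] → [yebubut]
Rule 3 changed 1 position(s).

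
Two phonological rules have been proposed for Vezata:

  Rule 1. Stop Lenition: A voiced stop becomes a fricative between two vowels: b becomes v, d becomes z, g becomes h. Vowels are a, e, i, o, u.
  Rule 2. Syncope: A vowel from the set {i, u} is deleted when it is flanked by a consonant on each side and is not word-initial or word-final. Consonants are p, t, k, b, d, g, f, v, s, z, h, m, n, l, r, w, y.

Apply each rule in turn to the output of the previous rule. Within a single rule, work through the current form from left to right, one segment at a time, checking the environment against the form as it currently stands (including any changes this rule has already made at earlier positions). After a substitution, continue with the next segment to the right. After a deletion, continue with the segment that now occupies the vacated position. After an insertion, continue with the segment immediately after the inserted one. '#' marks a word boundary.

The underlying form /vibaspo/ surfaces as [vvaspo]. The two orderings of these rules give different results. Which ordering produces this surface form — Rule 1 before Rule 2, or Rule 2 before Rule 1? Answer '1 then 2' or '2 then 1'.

1 then 2

Order 1 then 2:
  1 Stop Lenition: [vibaspo] → [vivaspo]
  2 Syncope: [vivaspo] → [vvaspo]
  result: [vvaspo]
Order 2 then 1:
  2 Syncope: [vibaspo] → [vbaspo]
  1 Stop Lenition: no change — [vbaspo]
  result: [vbaspo]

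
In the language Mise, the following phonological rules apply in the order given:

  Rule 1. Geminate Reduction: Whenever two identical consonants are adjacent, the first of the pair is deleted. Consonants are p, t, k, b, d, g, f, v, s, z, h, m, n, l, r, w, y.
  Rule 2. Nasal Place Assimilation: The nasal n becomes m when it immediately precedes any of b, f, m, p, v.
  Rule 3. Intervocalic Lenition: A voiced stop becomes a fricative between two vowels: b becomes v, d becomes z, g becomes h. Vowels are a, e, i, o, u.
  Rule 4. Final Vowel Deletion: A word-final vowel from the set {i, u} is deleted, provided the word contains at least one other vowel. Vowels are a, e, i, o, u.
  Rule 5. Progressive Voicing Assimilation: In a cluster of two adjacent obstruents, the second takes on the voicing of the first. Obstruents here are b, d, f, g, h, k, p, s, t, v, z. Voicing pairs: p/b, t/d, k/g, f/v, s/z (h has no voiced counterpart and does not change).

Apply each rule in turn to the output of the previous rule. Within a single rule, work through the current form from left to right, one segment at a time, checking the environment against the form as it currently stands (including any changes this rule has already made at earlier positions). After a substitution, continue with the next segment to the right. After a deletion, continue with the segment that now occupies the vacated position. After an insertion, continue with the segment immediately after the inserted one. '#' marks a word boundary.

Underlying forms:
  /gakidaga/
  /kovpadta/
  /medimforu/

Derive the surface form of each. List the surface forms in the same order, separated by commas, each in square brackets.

/gakidaga/:
  Rule 1 Geminate Reduction: no change — [gakidaga]
  Rule 2 Nasal Place Assimilation: no change — [gakidaga]
  Rule 3 Intervocalic Lenition: [gakidaga] → [gakizaha]
  Rule 4 Final Vowel Deletion: no change — [gakizaha]
  Rule 5 Progressive Voicing Assimilation: no change — [gakizaha]
/kovpadta/:
  Rule 1 Geminate Reduction: no change — [kovpadta]
  Rule 2 Nasal Place Assimilation: no change — [kovpadta]
  Rule 3 Intervocalic Lenition: no change — [kovpadta]
  Rule 4 Final Vowel Deletion: no change — [kovpadta]
  Rule 5 Progressive Voicing Assimilation: [kovpadta] → [kovbadda]
/medimforu/:
  Rule 1 Geminate Reduction: no change — [medimforu]
  Rule 2 Nasal Place Assimilation: no change — [medimforu]
  Rule 3 Intervocalic Lenition: [medimforu] → [mezimforu]
  Rule 4 Final Vowel Deletion: [mezimforu] → [mezimfor]
  Rule 5 Progressive Voicing Assimilation: no change — [mezimfor]

[gakizaha], [kovbadda], [mezimfor]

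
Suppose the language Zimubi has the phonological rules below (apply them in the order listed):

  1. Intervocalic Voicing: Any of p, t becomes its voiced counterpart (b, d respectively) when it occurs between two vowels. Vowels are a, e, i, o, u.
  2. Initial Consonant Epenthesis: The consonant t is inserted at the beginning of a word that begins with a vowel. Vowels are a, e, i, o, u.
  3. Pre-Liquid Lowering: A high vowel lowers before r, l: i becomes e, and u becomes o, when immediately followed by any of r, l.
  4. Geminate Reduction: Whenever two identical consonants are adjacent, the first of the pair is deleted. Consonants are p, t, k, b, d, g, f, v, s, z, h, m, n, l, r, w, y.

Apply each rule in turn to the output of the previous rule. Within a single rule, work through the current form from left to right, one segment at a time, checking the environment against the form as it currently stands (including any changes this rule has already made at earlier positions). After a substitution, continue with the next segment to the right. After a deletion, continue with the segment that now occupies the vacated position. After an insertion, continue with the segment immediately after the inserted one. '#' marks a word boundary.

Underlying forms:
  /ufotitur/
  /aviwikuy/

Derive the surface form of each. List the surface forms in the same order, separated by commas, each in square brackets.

[tufodidor], [taviwikuy]

/ufotitur/:
  1 Intervocalic Voicing: [ufotitur] → [ufodidur]
  2 Initial Consonant Epenthesis: [ufodidur] → [tufodidur]
  3 Pre-Liquid Lowering: [tufodidur] → [tufodidor]
  4 Geminate Reduction: no change — [tufodidor]
/aviwikuy/:
  1 Intervocalic Voicing: no change — [aviwikuy]
  2 Initial Consonant Epenthesis: [aviwikuy] → [taviwikuy]
  3 Pre-Liquid Lowering: no change — [taviwikuy]
  4 Geminate Reduction: no change — [taviwikuy]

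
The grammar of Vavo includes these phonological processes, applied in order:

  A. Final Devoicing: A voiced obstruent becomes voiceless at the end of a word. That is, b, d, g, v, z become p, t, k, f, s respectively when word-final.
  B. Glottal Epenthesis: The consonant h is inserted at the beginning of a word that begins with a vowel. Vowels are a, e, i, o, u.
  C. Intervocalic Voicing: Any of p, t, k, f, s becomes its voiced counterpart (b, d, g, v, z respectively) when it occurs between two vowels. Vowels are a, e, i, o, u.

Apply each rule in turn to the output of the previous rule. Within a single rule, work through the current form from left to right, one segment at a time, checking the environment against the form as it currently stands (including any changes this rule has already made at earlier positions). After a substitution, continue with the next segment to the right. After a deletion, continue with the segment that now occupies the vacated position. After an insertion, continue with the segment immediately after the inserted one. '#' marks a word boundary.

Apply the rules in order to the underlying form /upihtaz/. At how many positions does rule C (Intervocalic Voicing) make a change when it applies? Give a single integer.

1

A Final Devoicing: [upihtaz] → [upihtas]
B Glottal Epenthesis: [upihtas] → [hupihtas]
C Intervocalic Voicing: [hupihtas] → [hubihtas]
Rule C changed 1 position(s).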